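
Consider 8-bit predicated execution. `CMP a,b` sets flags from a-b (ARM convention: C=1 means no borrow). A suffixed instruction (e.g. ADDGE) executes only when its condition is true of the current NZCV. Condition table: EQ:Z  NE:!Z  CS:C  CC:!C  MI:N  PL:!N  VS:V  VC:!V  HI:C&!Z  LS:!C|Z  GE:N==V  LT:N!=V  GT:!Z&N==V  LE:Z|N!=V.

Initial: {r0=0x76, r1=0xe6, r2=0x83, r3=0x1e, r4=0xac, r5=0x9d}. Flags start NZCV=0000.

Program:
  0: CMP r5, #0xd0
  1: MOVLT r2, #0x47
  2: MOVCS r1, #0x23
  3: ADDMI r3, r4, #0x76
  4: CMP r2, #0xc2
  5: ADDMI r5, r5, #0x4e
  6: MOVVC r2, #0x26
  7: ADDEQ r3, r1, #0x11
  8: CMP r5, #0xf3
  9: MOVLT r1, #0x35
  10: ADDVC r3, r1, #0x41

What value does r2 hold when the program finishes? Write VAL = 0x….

[0] flags=1000 → (cmp)
[1] flags=1000 LT?T → r2=0x47
[2] flags=1000 CS?F → skip
[3] flags=1000 MI?T → r3=0x22
[4] flags=1001 → (cmp)
[5] flags=1001 MI?T → r5=0xeb
[6] flags=1001 VC?F → skip
[7] flags=1001 EQ?F → skip
[8] flags=1000 → (cmp)
[9] flags=1000 LT?T → r1=0x35
[10] flags=1000 VC?T → r3=0x76

VAL = 0x47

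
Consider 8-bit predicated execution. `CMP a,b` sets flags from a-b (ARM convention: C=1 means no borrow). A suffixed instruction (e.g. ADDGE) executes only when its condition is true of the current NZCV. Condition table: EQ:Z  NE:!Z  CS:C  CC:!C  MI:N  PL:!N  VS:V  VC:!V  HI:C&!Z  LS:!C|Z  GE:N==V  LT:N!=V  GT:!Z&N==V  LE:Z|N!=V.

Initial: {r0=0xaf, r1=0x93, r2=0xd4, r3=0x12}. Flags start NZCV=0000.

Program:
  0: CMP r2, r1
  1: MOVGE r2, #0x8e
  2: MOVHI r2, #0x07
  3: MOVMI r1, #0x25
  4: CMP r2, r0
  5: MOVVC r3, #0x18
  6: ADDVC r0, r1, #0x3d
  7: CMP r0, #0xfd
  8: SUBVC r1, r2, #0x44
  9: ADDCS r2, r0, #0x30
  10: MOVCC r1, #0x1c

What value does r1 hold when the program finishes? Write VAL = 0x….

[0] flags=0010 → (cmp)
[1] flags=0010 GE?T → r2=0x8e
[2] flags=0010 HI?T → r2=0x07
[3] flags=0010 MI?F → skip
[4] flags=0000 → (cmp)
[5] flags=0000 VC?T → r3=0x18
[6] flags=0000 VC?T → r0=0xd0
[7] flags=1000 → (cmp)
[8] flags=1000 VC?T → r1=0xc3
[9] flags=1000 CS?F → skip
[10] flags=1000 CC?T → r1=0x1c

VAL = 0x1c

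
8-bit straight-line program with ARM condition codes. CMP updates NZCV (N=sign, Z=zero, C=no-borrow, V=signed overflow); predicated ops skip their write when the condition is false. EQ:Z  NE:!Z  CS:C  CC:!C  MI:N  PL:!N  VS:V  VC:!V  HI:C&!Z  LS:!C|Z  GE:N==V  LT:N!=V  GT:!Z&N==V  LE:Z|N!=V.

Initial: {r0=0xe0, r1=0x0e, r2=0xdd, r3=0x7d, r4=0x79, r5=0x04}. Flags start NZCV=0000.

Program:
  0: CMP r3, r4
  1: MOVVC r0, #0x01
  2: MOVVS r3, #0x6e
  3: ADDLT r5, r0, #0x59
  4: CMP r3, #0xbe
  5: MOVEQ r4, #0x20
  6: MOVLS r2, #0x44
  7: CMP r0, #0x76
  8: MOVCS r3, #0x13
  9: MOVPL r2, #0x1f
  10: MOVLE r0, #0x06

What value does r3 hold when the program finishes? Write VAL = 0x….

VAL = 0x7d

[0] flags=0010 → (cmp)
[1] flags=0010 VC?T → r0=0x01
[2] flags=0010 VS?F → skip
[3] flags=0010 LT?F → skip
[4] flags=1001 → (cmp)
[5] flags=1001 EQ?F → skip
[6] flags=1001 LS?T → r2=0x44
[7] flags=1000 → (cmp)
[8] flags=1000 CS?F → skip
[9] flags=1000 PL?F → skip
[10] flags=1000 LE?T → r0=0x06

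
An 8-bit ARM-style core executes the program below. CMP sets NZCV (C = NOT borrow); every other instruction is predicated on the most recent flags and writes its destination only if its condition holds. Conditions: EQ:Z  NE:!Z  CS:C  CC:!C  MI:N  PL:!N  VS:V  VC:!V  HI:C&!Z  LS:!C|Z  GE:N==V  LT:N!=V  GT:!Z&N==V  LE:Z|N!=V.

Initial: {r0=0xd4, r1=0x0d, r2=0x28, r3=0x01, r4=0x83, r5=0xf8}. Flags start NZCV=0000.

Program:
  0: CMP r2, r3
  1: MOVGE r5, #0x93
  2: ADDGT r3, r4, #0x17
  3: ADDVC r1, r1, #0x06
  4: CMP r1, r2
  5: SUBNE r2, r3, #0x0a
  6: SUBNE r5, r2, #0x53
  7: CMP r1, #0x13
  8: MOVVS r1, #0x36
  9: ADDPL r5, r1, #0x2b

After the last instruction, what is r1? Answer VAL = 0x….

VAL = 0x13

0: ✓ CMP  NZCV=0010
1: ✓ MOVGE  r5←0x93
2: ✓ ADDGT  r3←0x9a
3: ✓ ADDVC  r1←0x13
4: ✓ CMP  NZCV=1000
5: ✓ SUBNE  r2←0x90
6: ✓ SUBNE  r5←0x3d
7: ✓ CMP  NZCV=0110
8: · MOVVS
9: ✓ ADDPL  r5←0x3e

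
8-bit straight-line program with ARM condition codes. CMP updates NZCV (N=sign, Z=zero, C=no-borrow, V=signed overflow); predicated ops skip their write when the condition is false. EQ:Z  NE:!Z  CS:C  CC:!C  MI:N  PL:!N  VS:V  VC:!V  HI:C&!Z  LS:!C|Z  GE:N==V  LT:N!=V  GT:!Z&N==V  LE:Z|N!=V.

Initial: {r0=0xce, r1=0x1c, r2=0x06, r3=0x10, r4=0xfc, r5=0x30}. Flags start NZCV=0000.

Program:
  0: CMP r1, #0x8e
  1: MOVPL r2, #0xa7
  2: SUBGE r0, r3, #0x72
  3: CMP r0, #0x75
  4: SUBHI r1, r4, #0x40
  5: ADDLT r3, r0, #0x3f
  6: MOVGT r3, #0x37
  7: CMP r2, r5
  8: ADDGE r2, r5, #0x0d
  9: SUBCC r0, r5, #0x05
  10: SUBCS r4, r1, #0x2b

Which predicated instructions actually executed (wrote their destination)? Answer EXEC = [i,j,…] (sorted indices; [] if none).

EXEC = [2,4,5,9]

[0] flags=1001 → (cmp)
[1] flags=1001 PL?F → skip
[2] flags=1001 GE?T → r0=0x9e
[3] flags=0011 → (cmp)
[4] flags=0011 HI?T → r1=0xbc
[5] flags=0011 LT?T → r3=0xdd
[6] flags=0011 GT?F → skip
[7] flags=1000 → (cmp)
[8] flags=1000 GE?F → skip
[9] flags=1000 CC?T → r0=0x2b
[10] flags=1000 CS?F → skip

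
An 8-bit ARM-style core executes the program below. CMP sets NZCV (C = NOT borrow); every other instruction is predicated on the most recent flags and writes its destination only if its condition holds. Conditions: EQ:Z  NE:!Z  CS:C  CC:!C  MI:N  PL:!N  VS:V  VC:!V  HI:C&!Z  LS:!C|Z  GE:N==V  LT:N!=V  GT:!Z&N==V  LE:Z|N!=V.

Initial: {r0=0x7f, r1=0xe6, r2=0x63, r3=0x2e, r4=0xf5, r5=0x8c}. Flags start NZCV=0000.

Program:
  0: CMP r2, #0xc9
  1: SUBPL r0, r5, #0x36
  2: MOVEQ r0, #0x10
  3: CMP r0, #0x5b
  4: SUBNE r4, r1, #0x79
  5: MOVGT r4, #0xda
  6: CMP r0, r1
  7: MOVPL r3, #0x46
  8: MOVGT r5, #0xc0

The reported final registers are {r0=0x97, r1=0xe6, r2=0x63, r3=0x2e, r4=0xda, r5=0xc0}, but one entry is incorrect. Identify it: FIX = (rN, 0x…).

[0] flags=1001 → (cmp)
[1] flags=1001 PL?F → skip
[2] flags=1001 EQ?F → skip
[3] flags=0010 → (cmp)
[4] flags=0010 NE?T → r4=0x6d
[5] flags=0010 GT?T → r4=0xda
[6] flags=1001 → (cmp)
[7] flags=1001 PL?F → skip
[8] flags=1001 GT?T → r5=0xc0

FIX = (r0, 0x7f)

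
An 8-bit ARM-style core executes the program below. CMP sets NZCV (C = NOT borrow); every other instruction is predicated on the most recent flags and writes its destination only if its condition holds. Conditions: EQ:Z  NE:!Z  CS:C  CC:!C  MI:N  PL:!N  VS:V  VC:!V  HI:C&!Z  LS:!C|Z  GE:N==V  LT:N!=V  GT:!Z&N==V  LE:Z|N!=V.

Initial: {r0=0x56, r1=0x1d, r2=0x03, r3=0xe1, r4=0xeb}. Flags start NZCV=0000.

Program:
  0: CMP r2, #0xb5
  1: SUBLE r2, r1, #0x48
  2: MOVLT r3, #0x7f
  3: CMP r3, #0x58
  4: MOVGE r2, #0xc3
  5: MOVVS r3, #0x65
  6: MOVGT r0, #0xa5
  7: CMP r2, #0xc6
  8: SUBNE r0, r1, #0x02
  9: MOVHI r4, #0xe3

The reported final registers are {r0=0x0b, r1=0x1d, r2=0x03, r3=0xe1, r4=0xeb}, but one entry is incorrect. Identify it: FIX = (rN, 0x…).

[0] flags=0000 → (cmp)
[1] flags=0000 LE?F → skip
[2] flags=0000 LT?F → skip
[3] flags=1010 → (cmp)
[4] flags=1010 GE?F → skip
[5] flags=1010 VS?F → skip
[6] flags=1010 GT?F → skip
[7] flags=0000 → (cmp)
[8] flags=0000 NE?T → r0=0x1b
[9] flags=0000 HI?F → skip

FIX = (r0, 0x1b)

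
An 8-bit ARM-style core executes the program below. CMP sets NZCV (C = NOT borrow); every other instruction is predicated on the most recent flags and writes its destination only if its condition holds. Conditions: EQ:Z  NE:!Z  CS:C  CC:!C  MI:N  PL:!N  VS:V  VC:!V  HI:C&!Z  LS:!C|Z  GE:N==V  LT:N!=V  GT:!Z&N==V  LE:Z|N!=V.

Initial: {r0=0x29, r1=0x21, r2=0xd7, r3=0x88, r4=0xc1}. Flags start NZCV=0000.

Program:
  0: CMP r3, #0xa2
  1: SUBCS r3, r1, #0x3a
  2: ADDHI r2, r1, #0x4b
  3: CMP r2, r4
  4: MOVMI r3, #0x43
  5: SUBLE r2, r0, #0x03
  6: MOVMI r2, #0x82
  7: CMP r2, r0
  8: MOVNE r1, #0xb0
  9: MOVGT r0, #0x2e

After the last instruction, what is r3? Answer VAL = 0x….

VAL = 0x88

0: ✓ CMP  NZCV=1000
1: · SUBCS
2: · ADDHI
3: ✓ CMP  NZCV=0010
4: · MOVMI
5: · SUBLE
6: · MOVMI
7: ✓ CMP  NZCV=1010
8: ✓ MOVNE  r1←0xb0
9: · MOVGT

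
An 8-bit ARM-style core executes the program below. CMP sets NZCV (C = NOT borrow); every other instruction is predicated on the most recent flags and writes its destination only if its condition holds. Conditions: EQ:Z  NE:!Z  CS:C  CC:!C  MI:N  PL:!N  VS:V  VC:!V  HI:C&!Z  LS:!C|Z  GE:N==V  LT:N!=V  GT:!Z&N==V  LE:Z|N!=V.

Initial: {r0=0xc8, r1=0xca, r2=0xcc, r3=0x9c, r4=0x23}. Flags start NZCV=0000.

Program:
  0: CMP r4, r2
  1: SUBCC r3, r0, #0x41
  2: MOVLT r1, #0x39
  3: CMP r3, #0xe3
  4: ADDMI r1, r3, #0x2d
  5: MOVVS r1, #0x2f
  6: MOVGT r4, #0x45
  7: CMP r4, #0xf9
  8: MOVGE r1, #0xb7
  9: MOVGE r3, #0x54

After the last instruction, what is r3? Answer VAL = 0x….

VAL = 0x54

0: ✓ CMP  NZCV=0000
1: ✓ SUBCC  r3←0x87
2: · MOVLT
3: ✓ CMP  NZCV=1000
4: ✓ ADDMI  r1←0xb4
5: · MOVVS
6: · MOVGT
7: ✓ CMP  NZCV=0000
8: ✓ MOVGE  r1←0xb7
9: ✓ MOVGE  r3←0x54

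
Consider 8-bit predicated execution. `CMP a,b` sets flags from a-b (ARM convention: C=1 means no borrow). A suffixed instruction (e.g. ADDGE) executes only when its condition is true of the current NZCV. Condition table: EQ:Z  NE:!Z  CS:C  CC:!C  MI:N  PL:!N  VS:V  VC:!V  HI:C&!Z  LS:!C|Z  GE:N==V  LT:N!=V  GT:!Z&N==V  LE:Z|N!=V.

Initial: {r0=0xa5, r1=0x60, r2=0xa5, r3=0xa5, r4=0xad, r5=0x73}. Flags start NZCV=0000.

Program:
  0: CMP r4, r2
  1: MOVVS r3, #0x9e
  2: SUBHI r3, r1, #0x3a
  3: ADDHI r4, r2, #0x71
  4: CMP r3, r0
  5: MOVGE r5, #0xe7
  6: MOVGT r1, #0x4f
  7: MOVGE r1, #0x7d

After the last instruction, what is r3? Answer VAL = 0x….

0: ✓ CMP  NZCV=0010
1: · MOVVS
2: ✓ SUBHI  r3←0x26
3: ✓ ADDHI  r4←0x16
4: ✓ CMP  NZCV=1001
5: ✓ MOVGE  r5←0xe7
6: ✓ MOVGT  r1←0x4f
7: ✓ MOVGE  r1←0x7d

VAL = 0x26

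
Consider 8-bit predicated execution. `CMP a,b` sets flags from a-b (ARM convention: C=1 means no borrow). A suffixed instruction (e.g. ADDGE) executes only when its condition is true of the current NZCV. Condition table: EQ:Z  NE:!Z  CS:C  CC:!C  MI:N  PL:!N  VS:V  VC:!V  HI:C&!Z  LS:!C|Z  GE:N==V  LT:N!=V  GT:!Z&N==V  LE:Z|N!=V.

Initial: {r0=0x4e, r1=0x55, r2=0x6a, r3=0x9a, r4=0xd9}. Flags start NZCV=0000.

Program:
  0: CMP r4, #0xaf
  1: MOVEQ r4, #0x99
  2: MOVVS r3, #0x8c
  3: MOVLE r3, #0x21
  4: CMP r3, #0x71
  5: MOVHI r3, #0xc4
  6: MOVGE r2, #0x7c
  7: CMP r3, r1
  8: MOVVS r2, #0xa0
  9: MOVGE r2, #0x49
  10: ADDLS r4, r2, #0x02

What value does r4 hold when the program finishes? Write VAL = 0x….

0: ✓ CMP  NZCV=0010
1: · MOVEQ
2: · MOVVS
3: · MOVLE
4: ✓ CMP  NZCV=0011
5: ✓ MOVHI  r3←0xc4
6: · MOVGE
7: ✓ CMP  NZCV=0011
8: ✓ MOVVS  r2←0xa0
9: · MOVGE
10: · ADDLS

VAL = 0xd9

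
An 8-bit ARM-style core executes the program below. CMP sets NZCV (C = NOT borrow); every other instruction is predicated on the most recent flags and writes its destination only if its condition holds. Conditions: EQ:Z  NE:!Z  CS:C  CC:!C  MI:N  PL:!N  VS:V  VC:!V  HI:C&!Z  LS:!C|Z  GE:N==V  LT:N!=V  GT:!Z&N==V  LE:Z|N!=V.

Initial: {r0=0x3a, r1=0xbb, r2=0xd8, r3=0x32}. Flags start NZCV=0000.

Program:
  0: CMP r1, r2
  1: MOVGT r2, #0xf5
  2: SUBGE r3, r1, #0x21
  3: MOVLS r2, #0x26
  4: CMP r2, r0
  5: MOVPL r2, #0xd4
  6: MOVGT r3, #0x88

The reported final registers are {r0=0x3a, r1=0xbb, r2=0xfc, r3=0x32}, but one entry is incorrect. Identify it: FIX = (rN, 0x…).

FIX = (r2, 0x26)

[0] flags=1000 → (cmp)
[1] flags=1000 GT?F → skip
[2] flags=1000 GE?F → skip
[3] flags=1000 LS?T → r2=0x26
[4] flags=1000 → (cmp)
[5] flags=1000 PL?F → skip
[6] flags=1000 GT?F → skip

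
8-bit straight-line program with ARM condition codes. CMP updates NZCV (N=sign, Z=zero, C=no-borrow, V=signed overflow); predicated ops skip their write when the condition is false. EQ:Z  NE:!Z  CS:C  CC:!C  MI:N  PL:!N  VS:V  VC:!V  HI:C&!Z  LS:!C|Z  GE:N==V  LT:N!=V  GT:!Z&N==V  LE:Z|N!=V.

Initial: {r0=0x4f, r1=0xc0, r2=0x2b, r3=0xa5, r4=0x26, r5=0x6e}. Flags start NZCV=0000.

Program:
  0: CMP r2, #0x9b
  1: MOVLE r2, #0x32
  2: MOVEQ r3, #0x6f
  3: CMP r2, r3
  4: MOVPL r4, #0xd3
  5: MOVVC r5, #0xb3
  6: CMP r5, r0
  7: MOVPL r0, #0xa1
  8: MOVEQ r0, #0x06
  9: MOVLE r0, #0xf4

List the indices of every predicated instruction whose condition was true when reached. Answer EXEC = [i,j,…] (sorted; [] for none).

0: ✓ CMP  NZCV=1001
1: · MOVLE
2: · MOVEQ
3: ✓ CMP  NZCV=1001
4: · MOVPL
5: · MOVVC
6: ✓ CMP  NZCV=0010
7: ✓ MOVPL  r0←0xa1
8: · MOVEQ
9: · MOVLE

EXEC = [7]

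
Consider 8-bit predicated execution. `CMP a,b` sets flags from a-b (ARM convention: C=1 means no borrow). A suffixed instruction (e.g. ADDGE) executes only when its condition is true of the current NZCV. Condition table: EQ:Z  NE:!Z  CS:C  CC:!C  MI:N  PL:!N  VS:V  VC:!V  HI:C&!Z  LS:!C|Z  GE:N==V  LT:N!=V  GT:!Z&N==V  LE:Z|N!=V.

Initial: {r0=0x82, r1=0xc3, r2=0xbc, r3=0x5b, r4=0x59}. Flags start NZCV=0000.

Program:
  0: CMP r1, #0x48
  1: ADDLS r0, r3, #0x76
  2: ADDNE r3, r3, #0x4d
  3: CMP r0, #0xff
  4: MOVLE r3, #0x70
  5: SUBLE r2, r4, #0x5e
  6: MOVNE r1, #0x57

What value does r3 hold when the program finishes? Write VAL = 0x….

VAL = 0x70

[0] flags=0011 → (cmp)
[1] flags=0011 LS?F → skip
[2] flags=0011 NE?T → r3=0xa8
[3] flags=1000 → (cmp)
[4] flags=1000 LE?T → r3=0x70
[5] flags=1000 LE?T → r2=0xfb
[6] flags=1000 NE?T → r1=0x57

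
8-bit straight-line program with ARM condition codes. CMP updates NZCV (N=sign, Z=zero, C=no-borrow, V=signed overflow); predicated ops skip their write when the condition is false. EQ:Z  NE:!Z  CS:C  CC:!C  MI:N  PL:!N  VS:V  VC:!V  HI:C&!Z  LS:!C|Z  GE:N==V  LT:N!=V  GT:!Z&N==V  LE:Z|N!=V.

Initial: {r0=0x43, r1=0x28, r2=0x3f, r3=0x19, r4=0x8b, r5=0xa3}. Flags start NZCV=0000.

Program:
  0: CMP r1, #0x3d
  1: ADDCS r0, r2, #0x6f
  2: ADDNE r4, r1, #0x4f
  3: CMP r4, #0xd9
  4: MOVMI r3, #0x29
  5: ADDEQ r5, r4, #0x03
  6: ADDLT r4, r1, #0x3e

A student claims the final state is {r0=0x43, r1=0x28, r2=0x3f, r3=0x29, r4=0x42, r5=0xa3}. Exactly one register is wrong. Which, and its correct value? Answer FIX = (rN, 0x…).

FIX = (r4, 0x77)

0: ✓ CMP  NZCV=1000
1: · ADDCS
2: ✓ ADDNE  r4←0x77
3: ✓ CMP  NZCV=1001
4: ✓ MOVMI  r3←0x29
5: · ADDEQ
6: · ADDLT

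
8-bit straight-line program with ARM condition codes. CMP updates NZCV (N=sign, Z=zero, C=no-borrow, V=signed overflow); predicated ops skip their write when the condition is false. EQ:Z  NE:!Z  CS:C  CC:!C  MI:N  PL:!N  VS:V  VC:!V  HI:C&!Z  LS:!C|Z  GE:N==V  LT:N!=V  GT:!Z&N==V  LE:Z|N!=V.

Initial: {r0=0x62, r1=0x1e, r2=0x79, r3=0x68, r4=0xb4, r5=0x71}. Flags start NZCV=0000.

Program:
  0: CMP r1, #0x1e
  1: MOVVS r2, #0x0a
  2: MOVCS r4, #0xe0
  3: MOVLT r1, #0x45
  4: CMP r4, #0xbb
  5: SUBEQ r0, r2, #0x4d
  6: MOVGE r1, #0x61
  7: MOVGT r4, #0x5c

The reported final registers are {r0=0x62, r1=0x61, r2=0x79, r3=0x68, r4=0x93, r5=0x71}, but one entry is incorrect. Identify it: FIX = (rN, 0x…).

FIX = (r4, 0x5c)

0: ✓ CMP  NZCV=0110
1: · MOVVS
2: ✓ MOVCS  r4←0xe0
3: · MOVLT
4: ✓ CMP  NZCV=0010
5: · SUBEQ
6: ✓ MOVGE  r1←0x61
7: ✓ MOVGT  r4←0x5c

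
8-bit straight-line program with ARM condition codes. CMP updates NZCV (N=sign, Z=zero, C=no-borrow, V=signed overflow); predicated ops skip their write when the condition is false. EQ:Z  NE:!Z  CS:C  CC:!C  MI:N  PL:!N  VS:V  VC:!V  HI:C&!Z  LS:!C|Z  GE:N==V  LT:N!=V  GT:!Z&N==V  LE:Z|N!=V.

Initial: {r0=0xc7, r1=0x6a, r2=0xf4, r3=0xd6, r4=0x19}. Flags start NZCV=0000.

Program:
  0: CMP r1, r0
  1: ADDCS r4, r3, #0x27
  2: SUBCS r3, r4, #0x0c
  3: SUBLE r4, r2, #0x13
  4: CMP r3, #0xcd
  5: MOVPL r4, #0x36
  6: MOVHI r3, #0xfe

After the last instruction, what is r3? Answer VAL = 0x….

VAL = 0xfe

[0] flags=1001 → (cmp)
[1] flags=1001 CS?F → skip
[2] flags=1001 CS?F → skip
[3] flags=1001 LE?F → skip
[4] flags=0010 → (cmp)
[5] flags=0010 PL?T → r4=0x36
[6] flags=0010 HI?T → r3=0xfe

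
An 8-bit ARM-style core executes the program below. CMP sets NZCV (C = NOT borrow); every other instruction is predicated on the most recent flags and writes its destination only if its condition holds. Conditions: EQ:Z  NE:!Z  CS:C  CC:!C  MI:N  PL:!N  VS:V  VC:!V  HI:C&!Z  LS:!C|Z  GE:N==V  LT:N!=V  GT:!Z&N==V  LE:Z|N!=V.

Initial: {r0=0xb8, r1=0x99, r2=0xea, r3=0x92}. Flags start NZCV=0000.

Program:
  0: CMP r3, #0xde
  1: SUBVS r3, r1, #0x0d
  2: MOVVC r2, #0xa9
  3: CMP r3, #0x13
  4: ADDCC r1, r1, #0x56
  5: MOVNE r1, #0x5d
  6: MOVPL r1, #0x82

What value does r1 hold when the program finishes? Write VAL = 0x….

VAL = 0x82

0: ✓ CMP  NZCV=1000
1: · SUBVS
2: ✓ MOVVC  r2←0xa9
3: ✓ CMP  NZCV=0011
4: · ADDCC
5: ✓ MOVNE  r1←0x5d
6: ✓ MOVPL  r1←0x82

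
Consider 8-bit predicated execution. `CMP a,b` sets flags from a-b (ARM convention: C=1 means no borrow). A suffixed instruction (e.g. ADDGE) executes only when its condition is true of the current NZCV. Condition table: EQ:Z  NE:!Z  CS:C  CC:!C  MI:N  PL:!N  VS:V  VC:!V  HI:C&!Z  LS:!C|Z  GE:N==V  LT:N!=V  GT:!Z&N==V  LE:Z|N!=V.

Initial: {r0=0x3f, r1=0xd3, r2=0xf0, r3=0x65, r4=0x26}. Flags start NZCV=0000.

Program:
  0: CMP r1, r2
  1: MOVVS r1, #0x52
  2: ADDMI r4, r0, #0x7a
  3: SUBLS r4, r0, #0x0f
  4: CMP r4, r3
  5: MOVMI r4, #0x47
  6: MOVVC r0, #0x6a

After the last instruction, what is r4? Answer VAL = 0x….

VAL = 0x47

0: ✓ CMP  NZCV=1000
1: · MOVVS
2: ✓ ADDMI  r4←0xb9
3: ✓ SUBLS  r4←0x30
4: ✓ CMP  NZCV=1000
5: ✓ MOVMI  r4←0x47
6: ✓ MOVVC  r0←0x6a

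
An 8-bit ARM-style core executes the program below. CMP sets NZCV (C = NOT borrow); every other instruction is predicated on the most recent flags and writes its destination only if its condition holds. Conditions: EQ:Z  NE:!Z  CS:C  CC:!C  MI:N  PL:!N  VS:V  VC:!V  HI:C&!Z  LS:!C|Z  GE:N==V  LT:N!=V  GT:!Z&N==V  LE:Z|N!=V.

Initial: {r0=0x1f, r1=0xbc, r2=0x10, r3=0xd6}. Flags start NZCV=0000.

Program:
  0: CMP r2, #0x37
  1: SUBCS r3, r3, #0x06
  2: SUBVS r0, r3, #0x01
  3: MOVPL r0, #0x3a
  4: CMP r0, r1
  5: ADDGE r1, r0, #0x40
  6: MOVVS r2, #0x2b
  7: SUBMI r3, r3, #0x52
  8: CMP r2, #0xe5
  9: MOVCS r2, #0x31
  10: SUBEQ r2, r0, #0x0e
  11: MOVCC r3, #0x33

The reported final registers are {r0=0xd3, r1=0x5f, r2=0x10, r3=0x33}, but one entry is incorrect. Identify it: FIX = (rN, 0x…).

[0] flags=1000 → (cmp)
[1] flags=1000 CS?F → skip
[2] flags=1000 VS?F → skip
[3] flags=1000 PL?F → skip
[4] flags=0000 → (cmp)
[5] flags=0000 GE?T → r1=0x5f
[6] flags=0000 VS?F → skip
[7] flags=0000 MI?F → skip
[8] flags=0000 → (cmp)
[9] flags=0000 CS?F → skip
[10] flags=0000 EQ?F → skip
[11] flags=0000 CC?T → r3=0x33

FIX = (r0, 0x1f)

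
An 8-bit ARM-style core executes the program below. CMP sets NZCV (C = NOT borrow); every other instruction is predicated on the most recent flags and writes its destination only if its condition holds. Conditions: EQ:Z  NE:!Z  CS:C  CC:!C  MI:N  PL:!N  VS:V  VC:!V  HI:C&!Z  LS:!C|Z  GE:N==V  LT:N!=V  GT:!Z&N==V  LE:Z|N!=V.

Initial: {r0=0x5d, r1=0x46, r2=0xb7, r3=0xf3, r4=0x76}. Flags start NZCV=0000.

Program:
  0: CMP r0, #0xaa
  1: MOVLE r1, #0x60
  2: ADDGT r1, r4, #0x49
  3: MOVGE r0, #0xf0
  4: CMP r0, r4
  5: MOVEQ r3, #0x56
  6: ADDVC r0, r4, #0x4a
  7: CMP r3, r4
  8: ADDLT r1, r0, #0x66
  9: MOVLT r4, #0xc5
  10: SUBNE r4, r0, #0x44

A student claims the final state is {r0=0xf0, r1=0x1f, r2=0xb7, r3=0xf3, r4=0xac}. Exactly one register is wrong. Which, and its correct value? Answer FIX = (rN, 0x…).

0: ✓ CMP  NZCV=1001
1: · MOVLE
2: ✓ ADDGT  r1←0xbf
3: ✓ MOVGE  r0←0xf0
4: ✓ CMP  NZCV=0011
5: · MOVEQ
6: · ADDVC
7: ✓ CMP  NZCV=0011
8: ✓ ADDLT  r1←0x56
9: ✓ MOVLT  r4←0xc5
10: ✓ SUBNE  r4←0xac

FIX = (r1, 0x56)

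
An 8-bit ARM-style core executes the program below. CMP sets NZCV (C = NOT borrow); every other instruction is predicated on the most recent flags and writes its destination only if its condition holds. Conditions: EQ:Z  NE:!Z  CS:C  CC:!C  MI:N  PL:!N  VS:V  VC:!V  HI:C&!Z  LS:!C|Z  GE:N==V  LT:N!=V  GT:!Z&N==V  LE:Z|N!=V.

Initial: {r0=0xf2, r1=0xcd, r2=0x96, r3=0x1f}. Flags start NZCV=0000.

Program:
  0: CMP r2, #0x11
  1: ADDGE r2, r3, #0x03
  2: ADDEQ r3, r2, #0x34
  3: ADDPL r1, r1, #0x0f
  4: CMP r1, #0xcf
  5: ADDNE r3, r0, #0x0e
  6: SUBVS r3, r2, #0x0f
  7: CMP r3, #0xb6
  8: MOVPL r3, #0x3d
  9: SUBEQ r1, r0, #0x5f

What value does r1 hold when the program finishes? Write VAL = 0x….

0: ✓ CMP  NZCV=1010
1: · ADDGE
2: · ADDEQ
3: · ADDPL
4: ✓ CMP  NZCV=1000
5: ✓ ADDNE  r3←0x00
6: · SUBVS
7: ✓ CMP  NZCV=0000
8: ✓ MOVPL  r3←0x3d
9: · SUBEQ

VAL = 0xcd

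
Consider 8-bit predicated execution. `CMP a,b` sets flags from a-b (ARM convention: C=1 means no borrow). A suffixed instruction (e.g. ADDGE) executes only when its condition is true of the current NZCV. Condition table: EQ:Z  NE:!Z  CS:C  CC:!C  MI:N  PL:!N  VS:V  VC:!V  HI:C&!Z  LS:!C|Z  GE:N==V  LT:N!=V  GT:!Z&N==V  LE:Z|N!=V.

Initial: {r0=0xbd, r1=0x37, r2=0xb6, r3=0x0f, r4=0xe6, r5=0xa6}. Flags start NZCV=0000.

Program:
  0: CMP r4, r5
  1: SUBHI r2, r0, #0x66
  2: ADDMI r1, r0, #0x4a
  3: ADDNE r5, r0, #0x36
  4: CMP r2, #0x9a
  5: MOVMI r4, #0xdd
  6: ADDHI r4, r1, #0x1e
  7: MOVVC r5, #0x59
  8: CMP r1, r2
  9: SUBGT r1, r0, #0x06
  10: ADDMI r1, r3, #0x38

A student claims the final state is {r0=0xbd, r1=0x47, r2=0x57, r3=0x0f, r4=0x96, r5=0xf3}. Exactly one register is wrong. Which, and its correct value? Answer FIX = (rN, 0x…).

0: ✓ CMP  NZCV=0010
1: ✓ SUBHI  r2←0x57
2: · ADDMI
3: ✓ ADDNE  r5←0xf3
4: ✓ CMP  NZCV=1001
5: ✓ MOVMI  r4←0xdd
6: · ADDHI
7: · MOVVC
8: ✓ CMP  NZCV=1000
9: · SUBGT
10: ✓ ADDMI  r1←0x47

FIX = (r4, 0xdd)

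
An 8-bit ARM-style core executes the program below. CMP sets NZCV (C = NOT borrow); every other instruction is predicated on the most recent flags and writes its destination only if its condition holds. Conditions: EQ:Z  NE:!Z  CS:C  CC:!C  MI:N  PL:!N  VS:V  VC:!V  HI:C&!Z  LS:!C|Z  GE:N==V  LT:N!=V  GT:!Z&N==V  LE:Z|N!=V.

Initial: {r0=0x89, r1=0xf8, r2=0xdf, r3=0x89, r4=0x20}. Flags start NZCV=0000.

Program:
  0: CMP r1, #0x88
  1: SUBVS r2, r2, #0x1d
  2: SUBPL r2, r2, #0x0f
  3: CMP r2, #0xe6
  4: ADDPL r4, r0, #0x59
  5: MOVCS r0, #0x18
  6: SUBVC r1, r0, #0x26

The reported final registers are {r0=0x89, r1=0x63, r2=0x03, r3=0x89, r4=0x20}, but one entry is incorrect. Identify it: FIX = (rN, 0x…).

0: ✓ CMP  NZCV=0010
1: · SUBVS
2: ✓ SUBPL  r2←0xd0
3: ✓ CMP  NZCV=1000
4: · ADDPL
5: · MOVCS
6: ✓ SUBVC  r1←0x63

FIX = (r2, 0xd0)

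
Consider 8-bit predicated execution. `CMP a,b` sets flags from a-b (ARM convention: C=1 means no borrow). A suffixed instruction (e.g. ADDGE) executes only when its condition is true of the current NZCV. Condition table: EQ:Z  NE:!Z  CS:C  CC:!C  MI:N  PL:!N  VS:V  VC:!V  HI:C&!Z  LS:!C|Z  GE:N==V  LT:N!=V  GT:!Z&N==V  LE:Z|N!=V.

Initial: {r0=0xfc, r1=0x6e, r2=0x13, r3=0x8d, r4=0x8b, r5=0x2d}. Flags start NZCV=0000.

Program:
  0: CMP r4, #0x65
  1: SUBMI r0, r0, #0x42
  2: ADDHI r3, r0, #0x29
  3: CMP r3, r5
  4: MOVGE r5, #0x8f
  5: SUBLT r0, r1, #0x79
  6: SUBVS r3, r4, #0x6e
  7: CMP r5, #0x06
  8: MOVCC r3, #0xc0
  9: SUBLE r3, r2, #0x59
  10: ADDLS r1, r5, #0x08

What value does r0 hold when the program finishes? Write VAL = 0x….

VAL = 0xf5

0: ✓ CMP  NZCV=0011
1: · SUBMI
2: ✓ ADDHI  r3←0x25
3: ✓ CMP  NZCV=1000
4: · MOVGE
5: ✓ SUBLT  r0←0xf5
6: · SUBVS
7: ✓ CMP  NZCV=0010
8: · MOVCC
9: · SUBLE
10: · ADDLS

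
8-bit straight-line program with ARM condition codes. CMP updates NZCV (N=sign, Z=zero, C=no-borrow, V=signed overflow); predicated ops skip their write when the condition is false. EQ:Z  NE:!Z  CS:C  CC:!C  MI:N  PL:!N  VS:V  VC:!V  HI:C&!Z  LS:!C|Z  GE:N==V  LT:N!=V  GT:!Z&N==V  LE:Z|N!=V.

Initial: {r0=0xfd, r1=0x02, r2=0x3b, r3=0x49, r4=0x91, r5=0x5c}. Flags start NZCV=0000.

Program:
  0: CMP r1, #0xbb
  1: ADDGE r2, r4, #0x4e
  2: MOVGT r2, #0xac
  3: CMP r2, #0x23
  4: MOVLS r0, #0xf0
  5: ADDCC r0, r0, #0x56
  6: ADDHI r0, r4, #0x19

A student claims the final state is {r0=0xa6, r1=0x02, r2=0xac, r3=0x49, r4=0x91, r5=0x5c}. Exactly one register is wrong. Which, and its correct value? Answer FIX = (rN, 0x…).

FIX = (r0, 0xaa)

[0] flags=0000 → (cmp)
[1] flags=0000 GE?T → r2=0xdf
[2] flags=0000 GT?T → r2=0xac
[3] flags=1010 → (cmp)
[4] flags=1010 LS?F → skip
[5] flags=1010 CC?F → skip
[6] flags=1010 HI?T → r0=0xaa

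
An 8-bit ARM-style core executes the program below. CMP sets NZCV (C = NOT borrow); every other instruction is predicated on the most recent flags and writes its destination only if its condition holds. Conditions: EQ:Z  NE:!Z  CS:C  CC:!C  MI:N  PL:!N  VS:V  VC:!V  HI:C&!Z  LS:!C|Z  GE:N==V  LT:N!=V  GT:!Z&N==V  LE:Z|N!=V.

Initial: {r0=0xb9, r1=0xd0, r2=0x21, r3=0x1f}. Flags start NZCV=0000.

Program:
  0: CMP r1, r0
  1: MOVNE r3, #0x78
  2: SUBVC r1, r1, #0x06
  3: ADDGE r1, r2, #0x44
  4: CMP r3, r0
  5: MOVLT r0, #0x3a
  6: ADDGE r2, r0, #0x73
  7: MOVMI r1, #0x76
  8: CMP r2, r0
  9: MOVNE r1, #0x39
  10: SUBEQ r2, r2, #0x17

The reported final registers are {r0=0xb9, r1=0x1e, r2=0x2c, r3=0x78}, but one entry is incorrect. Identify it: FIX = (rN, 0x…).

FIX = (r1, 0x39)

[0] flags=0010 → (cmp)
[1] flags=0010 NE?T → r3=0x78
[2] flags=0010 VC?T → r1=0xca
[3] flags=0010 GE?T → r1=0x65
[4] flags=1001 → (cmp)
[5] flags=1001 LT?F → skip
[6] flags=1001 GE?T → r2=0x2c
[7] flags=1001 MI?T → r1=0x76
[8] flags=0000 → (cmp)
[9] flags=0000 NE?T → r1=0x39
[10] flags=0000 EQ?F → skip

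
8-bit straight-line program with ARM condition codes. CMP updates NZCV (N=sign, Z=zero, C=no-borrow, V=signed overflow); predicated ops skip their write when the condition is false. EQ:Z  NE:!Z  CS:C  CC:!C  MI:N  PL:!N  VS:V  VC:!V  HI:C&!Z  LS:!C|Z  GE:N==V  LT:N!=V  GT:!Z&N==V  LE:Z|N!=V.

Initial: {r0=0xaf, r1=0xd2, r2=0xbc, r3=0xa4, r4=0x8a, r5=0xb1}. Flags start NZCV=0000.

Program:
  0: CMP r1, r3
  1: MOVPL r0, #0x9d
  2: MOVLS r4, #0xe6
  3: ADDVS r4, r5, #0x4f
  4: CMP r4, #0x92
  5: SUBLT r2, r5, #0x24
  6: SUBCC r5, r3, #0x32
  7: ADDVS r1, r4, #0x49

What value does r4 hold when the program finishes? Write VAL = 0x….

VAL = 0x8a

0: ✓ CMP  NZCV=0010
1: ✓ MOVPL  r0←0x9d
2: · MOVLS
3: · ADDVS
4: ✓ CMP  NZCV=1000
5: ✓ SUBLT  r2←0x8d
6: ✓ SUBCC  r5←0x72
7: · ADDVS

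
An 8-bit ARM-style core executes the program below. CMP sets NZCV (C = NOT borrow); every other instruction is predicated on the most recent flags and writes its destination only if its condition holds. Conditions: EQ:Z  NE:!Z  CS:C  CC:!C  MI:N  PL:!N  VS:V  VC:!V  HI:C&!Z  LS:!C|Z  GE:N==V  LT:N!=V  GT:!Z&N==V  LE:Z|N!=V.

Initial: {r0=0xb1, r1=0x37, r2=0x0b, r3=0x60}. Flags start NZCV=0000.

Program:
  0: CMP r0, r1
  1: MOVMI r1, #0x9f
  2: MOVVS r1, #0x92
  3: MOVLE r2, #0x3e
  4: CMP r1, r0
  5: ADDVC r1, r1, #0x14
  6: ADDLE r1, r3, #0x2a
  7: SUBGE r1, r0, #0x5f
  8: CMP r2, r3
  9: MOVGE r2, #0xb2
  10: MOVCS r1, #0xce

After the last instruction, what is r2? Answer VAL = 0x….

[0] flags=0011 → (cmp)
[1] flags=0011 MI?F → skip
[2] flags=0011 VS?T → r1=0x92
[3] flags=0011 LE?T → r2=0x3e
[4] flags=1000 → (cmp)
[5] flags=1000 VC?T → r1=0xa6
[6] flags=1000 LE?T → r1=0x8a
[7] flags=1000 GE?F → skip
[8] flags=1000 → (cmp)
[9] flags=1000 GE?F → skip
[10] flags=1000 CS?F → skip

VAL = 0x3e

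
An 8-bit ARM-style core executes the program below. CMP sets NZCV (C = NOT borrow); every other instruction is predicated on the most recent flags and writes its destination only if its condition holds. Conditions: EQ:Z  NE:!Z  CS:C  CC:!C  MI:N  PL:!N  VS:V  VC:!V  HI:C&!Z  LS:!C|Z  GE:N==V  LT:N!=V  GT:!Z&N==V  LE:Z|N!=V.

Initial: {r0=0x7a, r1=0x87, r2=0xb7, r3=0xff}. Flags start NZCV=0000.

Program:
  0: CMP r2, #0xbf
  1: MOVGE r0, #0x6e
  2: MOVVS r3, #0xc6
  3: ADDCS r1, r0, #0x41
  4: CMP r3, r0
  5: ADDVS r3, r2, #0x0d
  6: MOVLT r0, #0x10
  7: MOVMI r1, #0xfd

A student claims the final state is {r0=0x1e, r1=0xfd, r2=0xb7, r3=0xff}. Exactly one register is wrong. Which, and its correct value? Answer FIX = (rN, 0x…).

FIX = (r0, 0x10)

[0] flags=1000 → (cmp)
[1] flags=1000 GE?F → skip
[2] flags=1000 VS?F → skip
[3] flags=1000 CS?F → skip
[4] flags=1010 → (cmp)
[5] flags=1010 VS?F → skip
[6] flags=1010 LT?T → r0=0x10
[7] flags=1010 MI?T → r1=0xfd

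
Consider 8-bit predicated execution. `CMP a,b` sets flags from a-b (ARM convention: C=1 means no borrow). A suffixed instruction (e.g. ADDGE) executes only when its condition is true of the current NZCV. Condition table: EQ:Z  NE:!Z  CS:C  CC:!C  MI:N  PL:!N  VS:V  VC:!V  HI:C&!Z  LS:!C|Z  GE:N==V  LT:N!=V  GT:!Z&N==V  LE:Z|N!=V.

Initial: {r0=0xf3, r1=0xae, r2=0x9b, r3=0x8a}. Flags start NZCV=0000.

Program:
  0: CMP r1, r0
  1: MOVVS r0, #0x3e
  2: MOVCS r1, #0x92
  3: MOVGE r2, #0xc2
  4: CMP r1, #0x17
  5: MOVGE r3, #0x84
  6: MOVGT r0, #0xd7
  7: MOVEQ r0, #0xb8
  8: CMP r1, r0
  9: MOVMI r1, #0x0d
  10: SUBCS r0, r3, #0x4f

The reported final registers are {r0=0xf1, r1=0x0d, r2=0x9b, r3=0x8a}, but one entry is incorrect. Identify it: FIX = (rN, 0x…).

FIX = (r0, 0xf3)

0: ✓ CMP  NZCV=1000
1: · MOVVS
2: · MOVCS
3: · MOVGE
4: ✓ CMP  NZCV=1010
5: · MOVGE
6: · MOVGT
7: · MOVEQ
8: ✓ CMP  NZCV=1000
9: ✓ MOVMI  r1←0x0d
10: · SUBCS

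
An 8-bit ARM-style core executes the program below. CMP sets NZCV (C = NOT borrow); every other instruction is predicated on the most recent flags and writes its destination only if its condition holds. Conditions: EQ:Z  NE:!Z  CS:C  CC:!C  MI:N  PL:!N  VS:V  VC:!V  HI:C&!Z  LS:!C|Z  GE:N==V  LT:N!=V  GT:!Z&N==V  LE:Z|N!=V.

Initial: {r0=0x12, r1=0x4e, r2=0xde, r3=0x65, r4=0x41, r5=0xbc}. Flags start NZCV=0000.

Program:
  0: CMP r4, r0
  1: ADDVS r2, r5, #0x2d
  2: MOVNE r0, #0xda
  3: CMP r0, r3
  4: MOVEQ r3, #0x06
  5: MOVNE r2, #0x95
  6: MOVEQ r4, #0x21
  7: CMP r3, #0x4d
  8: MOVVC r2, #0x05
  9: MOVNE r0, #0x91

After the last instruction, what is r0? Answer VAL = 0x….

0: ✓ CMP  NZCV=0010
1: · ADDVS
2: ✓ MOVNE  r0←0xda
3: ✓ CMP  NZCV=0011
4: · MOVEQ
5: ✓ MOVNE  r2←0x95
6: · MOVEQ
7: ✓ CMP  NZCV=0010
8: ✓ MOVVC  r2←0x05
9: ✓ MOVNE  r0←0x91

VAL = 0x91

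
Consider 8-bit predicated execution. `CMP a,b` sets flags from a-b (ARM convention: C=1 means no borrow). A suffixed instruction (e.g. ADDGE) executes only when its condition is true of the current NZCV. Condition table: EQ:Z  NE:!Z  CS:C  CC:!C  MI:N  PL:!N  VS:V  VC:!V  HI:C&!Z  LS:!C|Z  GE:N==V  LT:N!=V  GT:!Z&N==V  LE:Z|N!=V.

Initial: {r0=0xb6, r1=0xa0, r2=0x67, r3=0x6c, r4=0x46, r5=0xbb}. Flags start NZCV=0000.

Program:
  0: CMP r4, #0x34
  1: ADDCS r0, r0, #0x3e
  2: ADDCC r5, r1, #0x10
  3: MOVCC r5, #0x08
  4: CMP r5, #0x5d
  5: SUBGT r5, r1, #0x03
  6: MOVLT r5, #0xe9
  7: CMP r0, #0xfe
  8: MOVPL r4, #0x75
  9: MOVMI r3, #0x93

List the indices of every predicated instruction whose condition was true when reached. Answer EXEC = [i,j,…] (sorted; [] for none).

0: ✓ CMP  NZCV=0010
1: ✓ ADDCS  r0←0xf4
2: · ADDCC
3: · MOVCC
4: ✓ CMP  NZCV=0011
5: · SUBGT
6: ✓ MOVLT  r5←0xe9
7: ✓ CMP  NZCV=1000
8: · MOVPL
9: ✓ MOVMI  r3←0x93

EXEC = [1,6,9]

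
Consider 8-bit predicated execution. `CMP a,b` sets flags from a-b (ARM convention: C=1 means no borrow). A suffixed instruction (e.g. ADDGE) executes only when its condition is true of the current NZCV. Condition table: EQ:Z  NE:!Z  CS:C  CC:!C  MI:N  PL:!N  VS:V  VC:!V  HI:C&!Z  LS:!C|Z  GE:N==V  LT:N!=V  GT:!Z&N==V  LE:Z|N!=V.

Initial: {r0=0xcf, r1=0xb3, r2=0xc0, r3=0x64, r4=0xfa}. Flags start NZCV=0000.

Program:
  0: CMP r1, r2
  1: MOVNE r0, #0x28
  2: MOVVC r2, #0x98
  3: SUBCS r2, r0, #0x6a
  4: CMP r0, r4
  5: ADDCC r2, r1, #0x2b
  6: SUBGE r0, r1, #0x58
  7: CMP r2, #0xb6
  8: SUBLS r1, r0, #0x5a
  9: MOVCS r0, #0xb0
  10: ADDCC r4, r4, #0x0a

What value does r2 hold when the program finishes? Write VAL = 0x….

VAL = 0xde

0: ✓ CMP  NZCV=1000
1: ✓ MOVNE  r0←0x28
2: ✓ MOVVC  r2←0x98
3: · SUBCS
4: ✓ CMP  NZCV=0000
5: ✓ ADDCC  r2←0xde
6: ✓ SUBGE  r0←0x5b
7: ✓ CMP  NZCV=0010
8: · SUBLS
9: ✓ MOVCS  r0←0xb0
10: · ADDCC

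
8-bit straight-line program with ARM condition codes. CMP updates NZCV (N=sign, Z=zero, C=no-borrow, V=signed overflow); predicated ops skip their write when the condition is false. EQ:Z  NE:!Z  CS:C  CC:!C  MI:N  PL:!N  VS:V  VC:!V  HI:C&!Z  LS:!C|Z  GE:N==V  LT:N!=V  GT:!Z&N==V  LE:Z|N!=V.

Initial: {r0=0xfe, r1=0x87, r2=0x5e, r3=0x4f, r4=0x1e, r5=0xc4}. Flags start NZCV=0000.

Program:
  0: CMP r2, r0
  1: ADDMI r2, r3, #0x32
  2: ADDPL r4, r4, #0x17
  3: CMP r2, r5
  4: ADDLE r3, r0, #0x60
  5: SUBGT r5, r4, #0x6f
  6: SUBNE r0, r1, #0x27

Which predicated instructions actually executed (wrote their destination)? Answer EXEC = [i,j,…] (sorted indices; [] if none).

EXEC = [2,5,6]

0: ✓ CMP  NZCV=0000
1: · ADDMI
2: ✓ ADDPL  r4←0x35
3: ✓ CMP  NZCV=1001
4: · ADDLE
5: ✓ SUBGT  r5←0xc6
6: ✓ SUBNE  r0←0x60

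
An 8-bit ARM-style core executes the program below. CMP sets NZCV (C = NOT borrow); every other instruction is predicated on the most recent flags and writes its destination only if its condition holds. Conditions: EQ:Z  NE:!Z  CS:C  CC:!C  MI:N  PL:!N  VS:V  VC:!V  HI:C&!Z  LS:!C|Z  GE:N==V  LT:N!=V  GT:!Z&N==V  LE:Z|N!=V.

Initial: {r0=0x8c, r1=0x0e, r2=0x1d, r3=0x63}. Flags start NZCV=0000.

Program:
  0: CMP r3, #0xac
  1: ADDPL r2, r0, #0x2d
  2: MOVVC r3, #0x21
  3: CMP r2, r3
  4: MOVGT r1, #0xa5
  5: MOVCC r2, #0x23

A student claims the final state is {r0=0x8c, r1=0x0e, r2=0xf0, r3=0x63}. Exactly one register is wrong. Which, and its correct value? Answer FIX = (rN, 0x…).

0: ✓ CMP  NZCV=1001
1: · ADDPL
2: · MOVVC
3: ✓ CMP  NZCV=1000
4: · MOVGT
5: ✓ MOVCC  r2←0x23

FIX = (r2, 0x23)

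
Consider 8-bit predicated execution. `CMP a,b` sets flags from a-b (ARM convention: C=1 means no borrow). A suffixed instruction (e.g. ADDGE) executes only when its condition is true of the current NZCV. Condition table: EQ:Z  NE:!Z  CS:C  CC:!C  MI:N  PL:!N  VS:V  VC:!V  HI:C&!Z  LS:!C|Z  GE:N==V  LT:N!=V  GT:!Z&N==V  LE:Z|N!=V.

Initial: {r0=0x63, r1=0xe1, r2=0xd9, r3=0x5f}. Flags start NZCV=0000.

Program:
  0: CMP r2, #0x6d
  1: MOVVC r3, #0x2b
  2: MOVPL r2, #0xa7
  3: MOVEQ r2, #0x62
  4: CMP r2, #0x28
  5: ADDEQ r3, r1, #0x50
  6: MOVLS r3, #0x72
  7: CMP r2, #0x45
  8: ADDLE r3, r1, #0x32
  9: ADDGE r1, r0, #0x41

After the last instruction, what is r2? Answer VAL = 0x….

VAL = 0xa7

[0] flags=0011 → (cmp)
[1] flags=0011 VC?F → skip
[2] flags=0011 PL?T → r2=0xa7
[3] flags=0011 EQ?F → skip
[4] flags=0011 → (cmp)
[5] flags=0011 EQ?F → skip
[6] flags=0011 LS?F → skip
[7] flags=0011 → (cmp)
[8] flags=0011 LE?T → r3=0x13
[9] flags=0011 GE?F → skip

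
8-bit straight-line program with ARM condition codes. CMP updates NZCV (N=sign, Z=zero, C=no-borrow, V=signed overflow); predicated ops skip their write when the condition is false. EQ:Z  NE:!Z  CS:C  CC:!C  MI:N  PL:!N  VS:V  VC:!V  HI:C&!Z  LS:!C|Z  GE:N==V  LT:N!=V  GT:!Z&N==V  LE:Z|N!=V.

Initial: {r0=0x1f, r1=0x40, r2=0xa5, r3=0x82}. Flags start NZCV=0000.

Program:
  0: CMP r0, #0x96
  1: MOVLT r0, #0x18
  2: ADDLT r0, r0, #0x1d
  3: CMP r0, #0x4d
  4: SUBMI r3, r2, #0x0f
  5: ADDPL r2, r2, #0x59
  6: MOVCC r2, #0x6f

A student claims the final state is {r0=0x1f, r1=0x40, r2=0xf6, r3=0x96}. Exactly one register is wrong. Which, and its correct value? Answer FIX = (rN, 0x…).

FIX = (r2, 0x6f)

0: ✓ CMP  NZCV=1001
1: · MOVLT
2: · ADDLT
3: ✓ CMP  NZCV=1000
4: ✓ SUBMI  r3←0x96
5: · ADDPL
6: ✓ MOVCC  r2←0x6f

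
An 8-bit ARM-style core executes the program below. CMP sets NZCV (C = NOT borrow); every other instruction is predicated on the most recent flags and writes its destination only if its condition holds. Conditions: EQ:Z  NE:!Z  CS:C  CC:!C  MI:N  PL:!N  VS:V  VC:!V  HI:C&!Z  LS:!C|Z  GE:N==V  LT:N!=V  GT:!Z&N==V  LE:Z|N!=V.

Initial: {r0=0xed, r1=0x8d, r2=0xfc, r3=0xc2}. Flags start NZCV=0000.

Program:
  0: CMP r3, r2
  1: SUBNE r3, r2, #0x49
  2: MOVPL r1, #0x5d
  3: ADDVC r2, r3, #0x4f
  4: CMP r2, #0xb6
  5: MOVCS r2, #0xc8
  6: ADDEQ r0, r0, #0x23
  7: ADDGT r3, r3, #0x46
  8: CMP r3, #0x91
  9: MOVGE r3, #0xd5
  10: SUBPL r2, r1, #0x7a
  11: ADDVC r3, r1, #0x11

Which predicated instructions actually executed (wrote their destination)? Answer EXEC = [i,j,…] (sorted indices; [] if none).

[0] flags=1000 → (cmp)
[1] flags=1000 NE?T → r3=0xb3
[2] flags=1000 PL?F → skip
[3] flags=1000 VC?T → r2=0x02
[4] flags=0000 → (cmp)
[5] flags=0000 CS?F → skip
[6] flags=0000 EQ?F → skip
[7] flags=0000 GT?T → r3=0xf9
[8] flags=0010 → (cmp)
[9] flags=0010 GE?T → r3=0xd5
[10] flags=0010 PL?T → r2=0x13
[11] flags=0010 VC?T → r3=0x9e

EXEC = [1,3,7,9,10,11]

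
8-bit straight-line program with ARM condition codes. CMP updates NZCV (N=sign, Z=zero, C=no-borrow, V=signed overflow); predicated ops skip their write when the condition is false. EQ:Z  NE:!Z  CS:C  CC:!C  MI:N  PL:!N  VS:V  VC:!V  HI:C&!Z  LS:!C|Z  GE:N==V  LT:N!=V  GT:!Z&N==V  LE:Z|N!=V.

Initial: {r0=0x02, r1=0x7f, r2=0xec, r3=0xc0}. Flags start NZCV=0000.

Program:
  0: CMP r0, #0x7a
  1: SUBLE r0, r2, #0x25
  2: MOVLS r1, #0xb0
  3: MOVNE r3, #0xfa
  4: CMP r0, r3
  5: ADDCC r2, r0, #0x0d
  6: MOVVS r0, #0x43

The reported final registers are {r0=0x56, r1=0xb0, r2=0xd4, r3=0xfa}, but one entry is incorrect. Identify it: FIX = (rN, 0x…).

FIX = (r0, 0xc7)

0: ✓ CMP  NZCV=1000
1: ✓ SUBLE  r0←0xc7
2: ✓ MOVLS  r1←0xb0
3: ✓ MOVNE  r3←0xfa
4: ✓ CMP  NZCV=1000
5: ✓ ADDCC  r2←0xd4
6: · MOVVS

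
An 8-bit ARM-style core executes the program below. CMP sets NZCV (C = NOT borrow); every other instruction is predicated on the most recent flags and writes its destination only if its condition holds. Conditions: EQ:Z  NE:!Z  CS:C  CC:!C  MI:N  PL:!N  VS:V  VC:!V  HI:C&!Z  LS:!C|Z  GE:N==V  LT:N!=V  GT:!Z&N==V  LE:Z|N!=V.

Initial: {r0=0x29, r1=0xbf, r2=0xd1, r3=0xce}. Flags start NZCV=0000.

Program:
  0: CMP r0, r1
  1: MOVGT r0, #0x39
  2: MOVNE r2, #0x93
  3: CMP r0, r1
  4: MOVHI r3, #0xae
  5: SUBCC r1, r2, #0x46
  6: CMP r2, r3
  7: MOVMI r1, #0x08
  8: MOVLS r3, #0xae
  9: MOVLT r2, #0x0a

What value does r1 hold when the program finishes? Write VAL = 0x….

VAL = 0x08

0: ✓ CMP  NZCV=0000
1: ✓ MOVGT  r0←0x39
2: ✓ MOVNE  r2←0x93
3: ✓ CMP  NZCV=0000
4: · MOVHI
5: ✓ SUBCC  r1←0x4d
6: ✓ CMP  NZCV=1000
7: ✓ MOVMI  r1←0x08
8: ✓ MOVLS  r3←0xae
9: ✓ MOVLT  r2←0x0a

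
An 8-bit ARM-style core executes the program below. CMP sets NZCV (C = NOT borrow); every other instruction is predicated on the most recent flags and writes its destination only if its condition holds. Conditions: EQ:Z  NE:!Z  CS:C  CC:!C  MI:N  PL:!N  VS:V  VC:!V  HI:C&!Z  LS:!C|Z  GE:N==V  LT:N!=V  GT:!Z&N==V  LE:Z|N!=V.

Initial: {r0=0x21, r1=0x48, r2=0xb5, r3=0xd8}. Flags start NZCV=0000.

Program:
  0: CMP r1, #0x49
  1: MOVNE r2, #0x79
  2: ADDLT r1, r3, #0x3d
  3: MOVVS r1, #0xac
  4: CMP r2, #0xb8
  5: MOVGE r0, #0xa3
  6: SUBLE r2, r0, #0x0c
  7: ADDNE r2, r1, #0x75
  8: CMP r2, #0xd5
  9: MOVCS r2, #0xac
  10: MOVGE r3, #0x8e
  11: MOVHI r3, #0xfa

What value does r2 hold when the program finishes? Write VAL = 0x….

0: ✓ CMP  NZCV=1000
1: ✓ MOVNE  r2←0x79
2: ✓ ADDLT  r1←0x15
3: · MOVVS
4: ✓ CMP  NZCV=1001
5: ✓ MOVGE  r0←0xa3
6: · SUBLE
7: ✓ ADDNE  r2←0x8a
8: ✓ CMP  NZCV=1000
9: · MOVCS
10: · MOVGE
11: · MOVHI

VAL = 0x8a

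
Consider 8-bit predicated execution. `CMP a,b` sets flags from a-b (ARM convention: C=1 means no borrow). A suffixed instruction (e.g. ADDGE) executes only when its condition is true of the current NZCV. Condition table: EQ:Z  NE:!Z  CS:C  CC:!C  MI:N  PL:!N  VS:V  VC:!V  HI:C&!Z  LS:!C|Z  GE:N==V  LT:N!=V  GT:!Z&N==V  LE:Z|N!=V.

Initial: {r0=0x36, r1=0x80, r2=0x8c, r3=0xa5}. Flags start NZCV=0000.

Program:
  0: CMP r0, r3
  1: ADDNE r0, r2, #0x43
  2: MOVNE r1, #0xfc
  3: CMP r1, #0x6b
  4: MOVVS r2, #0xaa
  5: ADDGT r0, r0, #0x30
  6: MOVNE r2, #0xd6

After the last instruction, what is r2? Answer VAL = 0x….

0: ✓ CMP  NZCV=1001
1: ✓ ADDNE  r0←0xcf
2: ✓ MOVNE  r1←0xfc
3: ✓ CMP  NZCV=1010
4: · MOVVS
5: · ADDGT
6: ✓ MOVNE  r2←0xd6

VAL = 0xd6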